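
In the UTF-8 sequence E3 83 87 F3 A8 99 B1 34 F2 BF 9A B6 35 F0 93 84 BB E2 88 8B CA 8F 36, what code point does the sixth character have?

Offset 0: leading byte 0xE3 = 11100011 → 3-byte char #1 = E3 83 87.
Offset 3: leading byte 0xF3 = 11110011 → 4-byte char #2 = F3 A8 99 B1.
Offset 7: leading byte 0x34 = 00110100 → 1-byte char #3 = 34.
Offset 8: leading byte 0xF2 = 11110010 → 4-byte char #4 = F2 BF 9A B6.
Offset 12: leading byte 0x35 = 00110101 → 1-byte char #5 = 35.
Offset 13: leading byte 0xF0 = 11110000 → 4-byte char #6 = F0 93 84 BB.
Leading byte 0xF0 = 11110000 matches 11110xxx → 4-byte sequence.
Byte 1: 0xF0 = 11110000, payload 000 (3 bits).
Byte 2: 0x93 = 10010011 (10xxxxxx ✓), payload 010011.
Byte 3: 0x84 = 10000100 (10xxxxxx ✓), payload 000100.
Byte 4: 0xBB = 10111011 (10xxxxxx ✓), payload 111011.
Concatenate: 000010011000100111011 = 0x1313B (21 bits → U+1313B).

U+1313B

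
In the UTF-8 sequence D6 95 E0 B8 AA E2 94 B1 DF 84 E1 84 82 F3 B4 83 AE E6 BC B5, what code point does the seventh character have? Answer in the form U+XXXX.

U+6F35

Offset 0: leading byte 0xD6 = 11010110 → 2-byte char #1 = D6 95.
Offset 2: leading byte 0xE0 = 11100000 → 3-byte char #2 = E0 B8 AA.
Offset 5: leading byte 0xE2 = 11100010 → 3-byte char #3 = E2 94 B1.
Offset 8: leading byte 0xDF = 11011111 → 2-byte char #4 = DF 84.
Offset 10: leading byte 0xE1 = 11100001 → 3-byte char #5 = E1 84 82.
Offset 13: leading byte 0xF3 = 11110011 → 4-byte char #6 = F3 B4 83 AE.
Offset 17: leading byte 0xE6 = 11100110 → 3-byte char #7 = E6 BC B5.
Leading byte 0xE6 = 11100110 matches 1110xxxx → 3-byte sequence.
Byte 1: 0xE6 = 11100110, payload 0110 (4 bits).
Byte 2: 0xBC = 10111100 (10xxxxxx ✓), payload 111100.
Byte 3: 0xB5 = 10110101 (10xxxxxx ✓), payload 110101.
Concatenate: 0110111100110101 = 0x6F35 (16 bits → U+6F35).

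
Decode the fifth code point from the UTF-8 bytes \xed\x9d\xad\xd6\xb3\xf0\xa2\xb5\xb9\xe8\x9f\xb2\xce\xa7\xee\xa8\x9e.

Offset 0: leading byte 0xED = 11101101 → 3-byte char #1 = ED 9D AD.
Offset 3: leading byte 0xD6 = 11010110 → 2-byte char #2 = D6 B3.
Offset 5: leading byte 0xF0 = 11110000 → 4-byte char #3 = F0 A2 B5 B9.
Offset 9: leading byte 0xE8 = 11101000 → 3-byte char #4 = E8 9F B2.
Offset 12: leading byte 0xCE = 11001110 → 2-byte char #5 = CE A7.
Leading byte 0xCE = 11001110 matches 110xxxxx → 2-byte sequence.
Byte 1: 0xCE = 11001110, payload 01110 (5 bits).
Byte 2: 0xA7 = 10100111 (10xxxxxx ✓), payload 100111.
Concatenate: 01110100111 = 0x3A7 (11 bits → U+03A7).

U+03A7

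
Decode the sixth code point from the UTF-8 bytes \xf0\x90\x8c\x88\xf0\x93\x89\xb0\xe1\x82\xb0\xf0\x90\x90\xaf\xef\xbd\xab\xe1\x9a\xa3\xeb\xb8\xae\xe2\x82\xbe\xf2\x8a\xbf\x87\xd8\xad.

U+16A3

Offset 0: leading byte 0xF0 = 11110000 → 4-byte char #1 = F0 90 8C 88.
Offset 4: leading byte 0xF0 = 11110000 → 4-byte char #2 = F0 93 89 B0.
Offset 8: leading byte 0xE1 = 11100001 → 3-byte char #3 = E1 82 B0.
Offset 11: leading byte 0xF0 = 11110000 → 4-byte char #4 = F0 90 90 AF.
Offset 15: leading byte 0xEF = 11101111 → 3-byte char #5 = EF BD AB.
Offset 18: leading byte 0xE1 = 11100001 → 3-byte char #6 = E1 9A A3.
Leading byte 0xE1 = 11100001 matches 1110xxxx → 3-byte sequence.
Byte 1: 0xE1 = 11100001, payload 0001 (4 bits).
Byte 2: 0x9A = 10011010 (10xxxxxx ✓), payload 011010.
Byte 3: 0xA3 = 10100011 (10xxxxxx ✓), payload 100011.
Concatenate: 0001011010100011 = 0x16A3 (16 bits → U+16A3).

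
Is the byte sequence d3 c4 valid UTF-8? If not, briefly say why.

invalid (non-continuation byte where continuation expected)

Leading byte 0xD3 = 11010011 → 2-byte form.
Byte 2 is 0xC4 = 11000100, which is not 10xxxxxx — expected a continuation byte.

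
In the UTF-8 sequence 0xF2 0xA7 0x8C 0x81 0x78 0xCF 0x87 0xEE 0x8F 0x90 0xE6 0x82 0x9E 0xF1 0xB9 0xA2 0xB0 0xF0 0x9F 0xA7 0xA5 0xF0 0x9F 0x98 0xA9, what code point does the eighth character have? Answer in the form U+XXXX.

Offset 0: leading byte 0xF2 = 11110010 → 4-byte char #1 = F2 A7 8C 81.
Offset 4: leading byte 0x78 = 01111000 → 1-byte char #2 = 78.
Offset 5: leading byte 0xCF = 11001111 → 2-byte char #3 = CF 87.
Offset 7: leading byte 0xEE = 11101110 → 3-byte char #4 = EE 8F 90.
Offset 10: leading byte 0xE6 = 11100110 → 3-byte char #5 = E6 82 9E.
Offset 13: leading byte 0xF1 = 11110001 → 4-byte char #6 = F1 B9 A2 B0.
Offset 17: leading byte 0xF0 = 11110000 → 4-byte char #7 = F0 9F A7 A5.
Offset 21: leading byte 0xF0 = 11110000 → 4-byte char #8 = F0 9F 98 A9.
Leading byte 0xF0 = 11110000 matches 11110xxx → 4-byte sequence.
Byte 1: 0xF0 = 11110000, payload 000 (3 bits).
Byte 2: 0x9F = 10011111 (10xxxxxx ✓), payload 011111.
Byte 3: 0x98 = 10011000 (10xxxxxx ✓), payload 011000.
Byte 4: 0xA9 = 10101001 (10xxxxxx ✓), payload 101001.
Concatenate: 000011111011000101001 = 0x1F629 (21 bits → U+1F629).

U+1F629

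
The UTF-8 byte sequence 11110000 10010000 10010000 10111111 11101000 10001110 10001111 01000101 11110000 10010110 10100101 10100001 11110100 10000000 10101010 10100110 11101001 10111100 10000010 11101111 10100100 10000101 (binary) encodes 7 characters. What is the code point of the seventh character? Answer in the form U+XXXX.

Offset 0: leading byte 0xF0 = 11110000 → 4-byte char #1 = F0 90 90 BF.
Offset 4: leading byte 0xE8 = 11101000 → 3-byte char #2 = E8 8E 8F.
Offset 7: leading byte 0x45 = 01000101 → 1-byte char #3 = 45.
Offset 8: leading byte 0xF0 = 11110000 → 4-byte char #4 = F0 96 A5 A1.
Offset 12: leading byte 0xF4 = 11110100 → 4-byte char #5 = F4 80 AA A6.
Offset 16: leading byte 0xE9 = 11101001 → 3-byte char #6 = E9 BC 82.
Offset 19: leading byte 0xEF = 11101111 → 3-byte char #7 = EF A4 85.
Leading byte 0xEF = 11101111 matches 1110xxxx → 3-byte sequence.
Byte 1: 0xEF = 11101111, payload 1111 (4 bits).
Byte 2: 0xA4 = 10100100 (10xxxxxx ✓), payload 100100.
Byte 3: 0x85 = 10000101 (10xxxxxx ✓), payload 000101.
Concatenate: 1111100100000101 = 0xF905 (16 bits → U+F905).

U+F905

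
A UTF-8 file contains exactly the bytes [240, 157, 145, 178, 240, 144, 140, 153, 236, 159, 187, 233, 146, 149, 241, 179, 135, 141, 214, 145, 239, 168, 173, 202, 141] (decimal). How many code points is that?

8

Byte at offset 0: 0xF0 = 11110000 → 4-byte char (#1). Advance 4.
Byte at offset 4: 0xF0 = 11110000 → 4-byte char (#2). Advance 4.
Byte at offset 8: 0xEC = 11101100 → 3-byte char (#3). Advance 3.
Byte at offset 11: 0xE9 = 11101001 → 3-byte char (#4). Advance 3.
Byte at offset 14: 0xF1 = 11110001 → 4-byte char (#5). Advance 4.
Byte at offset 18: 0xD6 = 11010110 → 2-byte char (#6). Advance 2.
Byte at offset 20: 0xEF = 11101111 → 3-byte char (#7). Advance 3.
Byte at offset 23: 0xCA = 11001010 → 2-byte char (#8). Advance 2.
Reached end at offset 25 after 8 code points.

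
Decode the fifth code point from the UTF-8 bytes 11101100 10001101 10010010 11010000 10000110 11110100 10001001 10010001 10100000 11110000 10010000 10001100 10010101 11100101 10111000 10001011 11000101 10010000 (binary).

U+5E0B

Offset 0: leading byte 0xEC = 11101100 → 3-byte char #1 = EC 8D 92.
Offset 3: leading byte 0xD0 = 11010000 → 2-byte char #2 = D0 86.
Offset 5: leading byte 0xF4 = 11110100 → 4-byte char #3 = F4 89 91 A0.
Offset 9: leading byte 0xF0 = 11110000 → 4-byte char #4 = F0 90 8C 95.
Offset 13: leading byte 0xE5 = 11100101 → 3-byte char #5 = E5 B8 8B.
Leading byte 0xE5 = 11100101 matches 1110xxxx → 3-byte sequence.
Byte 1: 0xE5 = 11100101, payload 0101 (4 bits).
Byte 2: 0xB8 = 10111000 (10xxxxxx ✓), payload 111000.
Byte 3: 0x8B = 10001011 (10xxxxxx ✓), payload 001011.
Concatenate: 0101111000001011 = 0x5E0B (16 bits → U+5E0B).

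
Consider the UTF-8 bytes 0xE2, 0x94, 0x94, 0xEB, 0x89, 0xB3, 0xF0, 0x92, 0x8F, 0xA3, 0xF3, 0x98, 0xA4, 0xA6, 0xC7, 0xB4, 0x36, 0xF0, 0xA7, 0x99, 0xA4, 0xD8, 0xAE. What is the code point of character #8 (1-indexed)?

U+062E

Offset 0: leading byte 0xE2 = 11100010 → 3-byte char #1 = E2 94 94.
Offset 3: leading byte 0xEB = 11101011 → 3-byte char #2 = EB 89 B3.
Offset 6: leading byte 0xF0 = 11110000 → 4-byte char #3 = F0 92 8F A3.
Offset 10: leading byte 0xF3 = 11110011 → 4-byte char #4 = F3 98 A4 A6.
Offset 14: leading byte 0xC7 = 11000111 → 2-byte char #5 = C7 B4.
Offset 16: leading byte 0x36 = 00110110 → 1-byte char #6 = 36.
Offset 17: leading byte 0xF0 = 11110000 → 4-byte char #7 = F0 A7 99 A4.
Offset 21: leading byte 0xD8 = 11011000 → 2-byte char #8 = D8 AE.
Leading byte 0xD8 = 11011000 matches 110xxxxx → 2-byte sequence.
Byte 1: 0xD8 = 11011000, payload 11000 (5 bits).
Byte 2: 0xAE = 10101110 (10xxxxxx ✓), payload 101110.
Concatenate: 11000101110 = 0x62E (11 bits → U+062E).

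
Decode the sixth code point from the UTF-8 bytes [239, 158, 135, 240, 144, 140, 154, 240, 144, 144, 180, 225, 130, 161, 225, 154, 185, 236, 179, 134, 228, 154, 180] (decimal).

U+CCC6

Offset 0: leading byte 0xEF = 11101111 → 3-byte char #1 = EF 9E 87.
Offset 3: leading byte 0xF0 = 11110000 → 4-byte char #2 = F0 90 8C 9A.
Offset 7: leading byte 0xF0 = 11110000 → 4-byte char #3 = F0 90 90 B4.
Offset 11: leading byte 0xE1 = 11100001 → 3-byte char #4 = E1 82 A1.
Offset 14: leading byte 0xE1 = 11100001 → 3-byte char #5 = E1 9A B9.
Offset 17: leading byte 0xEC = 11101100 → 3-byte char #6 = EC B3 86.
Leading byte 0xEC = 11101100 matches 1110xxxx → 3-byte sequence.
Byte 1: 0xEC = 11101100, payload 1100 (4 bits).
Byte 2: 0xB3 = 10110011 (10xxxxxx ✓), payload 110011.
Byte 3: 0x86 = 10000110 (10xxxxxx ✓), payload 000110.
Concatenate: 1100110011000110 = 0xCCC6 (16 bits → U+CCC6).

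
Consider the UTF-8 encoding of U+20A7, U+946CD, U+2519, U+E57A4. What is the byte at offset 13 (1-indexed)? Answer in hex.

0x9E

1-indexed offset 13 is 0-indexed offset 12.
U+20A7 → 3-byte form E2 82 A7 at offsets 0–2.
U+946CD → 4-byte form F2 94 9B 8D at offsets 3–6.
U+2519 → 3-byte form E2 94 99 at offsets 7–9.
U+E57A4 → 4-byte form F3 A5 9E A4 at offsets 10–13.
Offset 12 falls in char 4's range; it's byte 3 of F3 A5 9E A4 = 0x9E.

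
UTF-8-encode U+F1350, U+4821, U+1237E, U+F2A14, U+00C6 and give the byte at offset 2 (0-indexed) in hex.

U+F1350 → 4-byte form F3 B1 8D 90 at offsets 0–3.
Offset 2 falls in char 1's range; it's byte 3 of F3 B1 8D 90 = 0x8D.

0x8D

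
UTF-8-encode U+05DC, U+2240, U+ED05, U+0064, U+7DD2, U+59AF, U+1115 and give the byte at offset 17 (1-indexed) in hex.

1-indexed offset 17 is 0-indexed offset 16.
U+05DC → 2-byte form D7 9C at offsets 0–1.
U+2240 → 3-byte form E2 89 80 at offsets 2–4.
U+ED05 → 3-byte form EE B4 85 at offsets 5–7.
U+0064 → 1-byte form 64 at offsets 8–8.
U+7DD2 → 3-byte form E7 B7 92 at offsets 9–11.
U+59AF → 3-byte form E5 A6 AF at offsets 12–14.
U+1115 → 3-byte form E1 84 95 at offsets 15–17.
Offset 16 falls in char 7's range; it's byte 2 of E1 84 95 = 0x84.

0x84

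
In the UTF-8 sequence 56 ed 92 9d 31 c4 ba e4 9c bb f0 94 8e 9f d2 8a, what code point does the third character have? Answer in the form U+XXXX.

U+0031

Offset 0: leading byte 0x56 = 01010110 → 1-byte char #1 = 56.
Offset 1: leading byte 0xED = 11101101 → 3-byte char #2 = ED 92 9D.
Offset 4: leading byte 0x31 = 00110001 → 1-byte char #3 = 31.
Leading byte 0x31 = 00110001 matches 0xxxxxxx → 1-byte sequence.
Byte 1: 0x31 = 00110001, payload 0110001 (7 bits).
Concatenate: 0110001 = 0x31 (7 bits → U+0031).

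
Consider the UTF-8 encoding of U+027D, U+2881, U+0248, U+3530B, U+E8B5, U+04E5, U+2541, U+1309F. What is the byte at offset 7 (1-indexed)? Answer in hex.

1-indexed offset 7 is 0-indexed offset 6.
U+027D → 2-byte form C9 BD at offsets 0–1.
U+2881 → 3-byte form E2 A2 81 at offsets 2–4.
U+0248 → 2-byte form C9 88 at offsets 5–6.
Offset 6 falls in char 3's range; it's byte 2 of C9 88 = 0x88.

0x88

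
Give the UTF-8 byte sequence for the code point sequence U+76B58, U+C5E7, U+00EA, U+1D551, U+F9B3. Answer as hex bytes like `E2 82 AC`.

F1 B6 AD 98 EC 97 A7 C3 AA F0 9D 95 91 EF A6 B3

U+76B58: 4-byte form → F1 B6 AD 98.
U+C5E7: 3-byte form → EC 97 A7.
U+00EA: 2-byte form → C3 AA.
U+1D551: 4-byte form → F0 9D 95 91.
U+F9B3: 3-byte form → EF A6 B3.
Concatenated (16 bytes): F1 B6 AD 98 EC 97 A7 C3 AA F0 9D 95 91 EF A6 B3.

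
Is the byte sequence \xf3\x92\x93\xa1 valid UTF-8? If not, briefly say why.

Leading byte 0xF3 = 11110011 → 4-byte form.
Continuation bytes 0x92=10010010, 0x93=10010011, 0xA1=10100001 all match 10xxxxxx.
Decoded value 0xD24E1 is ≥ 0x10000 (shortest form) and not a surrogate.

valid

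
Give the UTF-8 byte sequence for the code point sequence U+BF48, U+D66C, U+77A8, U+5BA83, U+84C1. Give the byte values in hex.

EB BD 88 ED 99 AC E7 9E A8 F1 9B AA 83 E8 93 81

U+BF48: 3-byte form → EB BD 88.
U+D66C: 3-byte form → ED 99 AC.
U+77A8: 3-byte form → E7 9E A8.
U+5BA83: 4-byte form → F1 9B AA 83.
U+84C1: 3-byte form → E8 93 81.
Concatenated (16 bytes): EB BD 88 ED 99 AC E7 9E A8 F1 9B AA 83 E8 93 81.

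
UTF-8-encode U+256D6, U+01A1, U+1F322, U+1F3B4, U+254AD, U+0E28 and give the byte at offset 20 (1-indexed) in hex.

0xB8

1-indexed offset 20 is 0-indexed offset 19.
U+256D6 → 4-byte form F0 A5 9B 96 at offsets 0–3.
U+01A1 → 2-byte form C6 A1 at offsets 4–5.
U+1F322 → 4-byte form F0 9F 8C A2 at offsets 6–9.
U+1F3B4 → 4-byte form F0 9F 8E B4 at offsets 10–13.
U+254AD → 4-byte form F0 A5 92 AD at offsets 14–17.
U+0E28 → 3-byte form E0 B8 A8 at offsets 18–20.
Offset 19 falls in char 6's range; it's byte 2 of E0 B8 A8 = 0xB8.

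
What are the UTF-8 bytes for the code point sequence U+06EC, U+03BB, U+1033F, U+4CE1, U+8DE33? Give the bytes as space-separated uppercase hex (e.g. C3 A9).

DB AC CE BB F0 90 8C BF E4 B3 A1 F2 8D B8 B3

U+06EC: 2-byte form → DB AC.
U+03BB: 2-byte form → CE BB.
U+1033F: 4-byte form → F0 90 8C BF.
U+4CE1: 3-byte form → E4 B3 A1.
U+8DE33: 4-byte form → F2 8D B8 B3.
Concatenated (15 bytes): DB AC CE BB F0 90 8C BF E4 B3 A1 F2 8D B8 B3.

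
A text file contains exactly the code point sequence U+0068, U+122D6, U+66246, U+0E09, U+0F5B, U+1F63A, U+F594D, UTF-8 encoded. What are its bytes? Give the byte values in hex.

U+0068: 1-byte form → 68.
U+122D6: 4-byte form → F0 92 8B 96.
U+66246: 4-byte form → F1 A6 89 86.
U+0E09: 3-byte form → E0 B8 89.
U+0F5B: 3-byte form → E0 BD 9B.
U+1F63A: 4-byte form → F0 9F 98 BA.
U+F594D: 4-byte form → F3 B5 A5 8D.
Concatenated (23 bytes): 68 F0 92 8B 96 F1 A6 89 86 E0 B8 89 E0 BD 9B F0 9F 98 BA F3 B5 A5 8D.

68 F0 92 8B 96 F1 A6 89 86 E0 B8 89 E0 BD 9B F0 9F 98 BA F3 B5 A5 8D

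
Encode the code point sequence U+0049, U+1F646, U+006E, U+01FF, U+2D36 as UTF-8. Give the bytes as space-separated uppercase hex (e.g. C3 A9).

49 F0 9F 99 86 6E C7 BF E2 B4 B6

U+0049: 1-byte form → 49.
U+1F646: 4-byte form → F0 9F 99 86.
U+006E: 1-byte form → 6E.
U+01FF: 2-byte form → C7 BF.
U+2D36: 3-byte form → E2 B4 B6.
Concatenated (11 bytes): 49 F0 9F 99 86 6E C7 BF E2 B4 B6.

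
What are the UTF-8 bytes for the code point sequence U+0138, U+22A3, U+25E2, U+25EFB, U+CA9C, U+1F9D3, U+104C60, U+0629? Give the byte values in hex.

U+0138: 2-byte form → C4 B8.
U+22A3: 3-byte form → E2 8A A3.
U+25E2: 3-byte form → E2 97 A2.
U+25EFB: 4-byte form → F0 A5 BB BB.
U+CA9C: 3-byte form → EC AA 9C.
U+1F9D3: 4-byte form → F0 9F A7 93.
U+104C60: 4-byte form → F4 84 B1 A0.
U+0629: 2-byte form → D8 A9.
Concatenated (25 bytes): C4 B8 E2 8A A3 E2 97 A2 F0 A5 BB BB EC AA 9C F0 9F A7 93 F4 84 B1 A0 D8 A9.

C4 B8 E2 8A A3 E2 97 A2 F0 A5 BB BB EC AA 9C F0 9F A7 93 F4 84 B1 A0 D8 A9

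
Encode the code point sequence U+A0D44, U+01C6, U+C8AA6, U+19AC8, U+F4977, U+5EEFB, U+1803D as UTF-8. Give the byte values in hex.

U+A0D44: 4-byte form → F2 A0 B5 84.
U+01C6: 2-byte form → C7 86.
U+C8AA6: 4-byte form → F3 88 AA A6.
U+19AC8: 4-byte form → F0 99 AB 88.
U+F4977: 4-byte form → F3 B4 A5 B7.
U+5EEFB: 4-byte form → F1 9E BB BB.
U+1803D: 4-byte form → F0 98 80 BD.
Concatenated (26 bytes): F2 A0 B5 84 C7 86 F3 88 AA A6 F0 99 AB 88 F3 B4 A5 B7 F1 9E BB BB F0 98 80 BD.

F2 A0 B5 84 C7 86 F3 88 AA A6 F0 99 AB 88 F3 B4 A5 B7 F1 9E BB BB F0 98 80 BD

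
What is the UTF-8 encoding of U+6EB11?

F1 AE AC 91

U+6EB11 = 0x6EB11 = 453393 decimal. In range U+10000–U+10FFFF → 4-byte form: 11110xxx 10xxxxxx 10xxxxxx 10xxxxxx.
Binary (21 bits): 001101110101100010001.
Split 3+6+6+6: 001 | 101110 | 101100 | 010001.
Byte 1: 11110001 = 0xF1.
Byte 2: 10101110 = 0xAE.
Byte 3: 10101100 = 0xAC.
Byte 4: 10010001 = 0x91.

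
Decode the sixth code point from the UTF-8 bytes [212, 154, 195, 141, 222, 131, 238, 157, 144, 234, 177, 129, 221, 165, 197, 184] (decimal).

U+0765

Offset 0: leading byte 0xD4 = 11010100 → 2-byte char #1 = D4 9A.
Offset 2: leading byte 0xC3 = 11000011 → 2-byte char #2 = C3 8D.
Offset 4: leading byte 0xDE = 11011110 → 2-byte char #3 = DE 83.
Offset 6: leading byte 0xEE = 11101110 → 3-byte char #4 = EE 9D 90.
Offset 9: leading byte 0xEA = 11101010 → 3-byte char #5 = EA B1 81.
Offset 12: leading byte 0xDD = 11011101 → 2-byte char #6 = DD A5.
Leading byte 0xDD = 11011101 matches 110xxxxx → 2-byte sequence.
Byte 1: 0xDD = 11011101, payload 11101 (5 bits).
Byte 2: 0xA5 = 10100101 (10xxxxxx ✓), payload 100101.
Concatenate: 11101100101 = 0x765 (11 bits → U+0765).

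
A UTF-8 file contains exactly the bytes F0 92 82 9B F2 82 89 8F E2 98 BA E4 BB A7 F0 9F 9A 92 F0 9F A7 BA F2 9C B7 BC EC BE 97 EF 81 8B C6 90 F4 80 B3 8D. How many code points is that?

11

Byte at offset 0: 0xF0 = 11110000 → 4-byte char (#1). Advance 4.
Byte at offset 4: 0xF2 = 11110010 → 4-byte char (#2). Advance 4.
Byte at offset 8: 0xE2 = 11100010 → 3-byte char (#3). Advance 3.
Byte at offset 11: 0xE4 = 11100100 → 3-byte char (#4). Advance 3.
Byte at offset 14: 0xF0 = 11110000 → 4-byte char (#5). Advance 4.
Byte at offset 18: 0xF0 = 11110000 → 4-byte char (#6). Advance 4.
Byte at offset 22: 0xF2 = 11110010 → 4-byte char (#7). Advance 4.
Byte at offset 26: 0xEC = 11101100 → 3-byte char (#8). Advance 3.
Byte at offset 29: 0xEF = 11101111 → 3-byte char (#9). Advance 3.
Byte at offset 32: 0xC6 = 11000110 → 2-byte char (#10). Advance 2.
Byte at offset 34: 0xF4 = 11110100 → 4-byte char (#11). Advance 4.
Reached end at offset 38 after 11 code points.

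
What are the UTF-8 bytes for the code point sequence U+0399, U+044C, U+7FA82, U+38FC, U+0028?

U+0399: 2-byte form → CE 99.
U+044C: 2-byte form → D1 8C.
U+7FA82: 4-byte form → F1 BF AA 82.
U+38FC: 3-byte form → E3 A3 BC.
U+0028: 1-byte form → 28.
Concatenated (12 bytes): CE 99 D1 8C F1 BF AA 82 E3 A3 BC 28.

CE 99 D1 8C F1 BF AA 82 E3 A3 BC 28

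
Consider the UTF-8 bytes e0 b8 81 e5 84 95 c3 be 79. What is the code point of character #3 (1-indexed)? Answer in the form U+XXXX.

Offset 0: leading byte 0xE0 = 11100000 → 3-byte char #1 = E0 B8 81.
Offset 3: leading byte 0xE5 = 11100101 → 3-byte char #2 = E5 84 95.
Offset 6: leading byte 0xC3 = 11000011 → 2-byte char #3 = C3 BE.
Leading byte 0xC3 = 11000011 matches 110xxxxx → 2-byte sequence.
Byte 1: 0xC3 = 11000011, payload 00011 (5 bits).
Byte 2: 0xBE = 10111110 (10xxxxxx ✓), payload 111110.
Concatenate: 00011111110 = 0xFE (11 bits → U+00FE).

U+00FE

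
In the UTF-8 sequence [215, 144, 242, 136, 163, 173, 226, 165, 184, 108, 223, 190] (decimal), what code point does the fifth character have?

Offset 0: leading byte 0xD7 = 11010111 → 2-byte char #1 = D7 90.
Offset 2: leading byte 0xF2 = 11110010 → 4-byte char #2 = F2 88 A3 AD.
Offset 6: leading byte 0xE2 = 11100010 → 3-byte char #3 = E2 A5 B8.
Offset 9: leading byte 0x6C = 01101100 → 1-byte char #4 = 6C.
Offset 10: leading byte 0xDF = 11011111 → 2-byte char #5 = DF BE.
Leading byte 0xDF = 11011111 matches 110xxxxx → 2-byte sequence.
Byte 1: 0xDF = 11011111, payload 11111 (5 bits).
Byte 2: 0xBE = 10111110 (10xxxxxx ✓), payload 111110.
Concatenate: 11111111110 = 0x7FE (11 bits → U+07FE).

U+07FE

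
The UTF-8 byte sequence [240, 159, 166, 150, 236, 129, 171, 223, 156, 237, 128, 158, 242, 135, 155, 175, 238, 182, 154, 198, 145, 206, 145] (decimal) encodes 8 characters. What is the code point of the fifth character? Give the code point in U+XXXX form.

U+876EF

Offset 0: leading byte 0xF0 = 11110000 → 4-byte char #1 = F0 9F A6 96.
Offset 4: leading byte 0xEC = 11101100 → 3-byte char #2 = EC 81 AB.
Offset 7: leading byte 0xDF = 11011111 → 2-byte char #3 = DF 9C.
Offset 9: leading byte 0xED = 11101101 → 3-byte char #4 = ED 80 9E.
Offset 12: leading byte 0xF2 = 11110010 → 4-byte char #5 = F2 87 9B AF.
Leading byte 0xF2 = 11110010 matches 11110xxx → 4-byte sequence.
Byte 1: 0xF2 = 11110010, payload 010 (3 bits).
Byte 2: 0x87 = 10000111 (10xxxxxx ✓), payload 000111.
Byte 3: 0x9B = 10011011 (10xxxxxx ✓), payload 011011.
Byte 4: 0xAF = 10101111 (10xxxxxx ✓), payload 101111.
Concatenate: 010000111011011101111 = 0x876EF (21 bits → U+876EF).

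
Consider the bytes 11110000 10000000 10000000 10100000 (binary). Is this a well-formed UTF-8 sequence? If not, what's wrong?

Leading byte 0xF0 = 11110000 → 4-byte form.
Continuation bytes all match 10xxxxxx. Payload decodes to 0x20.
But 0x20 < 0x10000, the minimum for a 4-byte sequence — this is an overlong encoding.

invalid (overlong encoding)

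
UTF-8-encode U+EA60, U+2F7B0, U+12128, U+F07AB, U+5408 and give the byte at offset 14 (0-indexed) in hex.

0xAB

U+EA60 → 3-byte form EE A9 A0 at offsets 0–2.
U+2F7B0 → 4-byte form F0 AF 9E B0 at offsets 3–6.
U+12128 → 4-byte form F0 92 84 A8 at offsets 7–10.
U+F07AB → 4-byte form F3 B0 9E AB at offsets 11–14.
Offset 14 falls in char 4's range; it's byte 4 of F3 B0 9E AB = 0xAB.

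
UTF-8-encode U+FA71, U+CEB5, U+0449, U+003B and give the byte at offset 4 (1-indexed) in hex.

0xEC

1-indexed offset 4 is 0-indexed offset 3.
U+FA71 → 3-byte form EF A9 B1 at offsets 0–2.
U+CEB5 → 3-byte form EC BA B5 at offsets 3–5.
Offset 3 falls in char 2's range; it's byte 1 of EC BA B5 = 0xEC.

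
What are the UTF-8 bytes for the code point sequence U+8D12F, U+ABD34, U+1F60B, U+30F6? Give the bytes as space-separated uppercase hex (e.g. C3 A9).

F2 8D 84 AF F2 AB B4 B4 F0 9F 98 8B E3 83 B6

U+8D12F: 4-byte form → F2 8D 84 AF.
U+ABD34: 4-byte form → F2 AB B4 B4.
U+1F60B: 4-byte form → F0 9F 98 8B.
U+30F6: 3-byte form → E3 83 B6.
Concatenated (15 bytes): F2 8D 84 AF F2 AB B4 B4 F0 9F 98 8B E3 83 B6.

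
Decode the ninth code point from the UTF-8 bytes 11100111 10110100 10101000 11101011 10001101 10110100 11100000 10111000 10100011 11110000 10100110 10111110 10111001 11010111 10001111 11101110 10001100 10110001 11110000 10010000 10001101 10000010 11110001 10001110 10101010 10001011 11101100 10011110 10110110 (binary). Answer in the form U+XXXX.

Offset 0: leading byte 0xE7 = 11100111 → 3-byte char #1 = E7 B4 A8.
Offset 3: leading byte 0xEB = 11101011 → 3-byte char #2 = EB 8D B4.
Offset 6: leading byte 0xE0 = 11100000 → 3-byte char #3 = E0 B8 A3.
Offset 9: leading byte 0xF0 = 11110000 → 4-byte char #4 = F0 A6 BE B9.
Offset 13: leading byte 0xD7 = 11010111 → 2-byte char #5 = D7 8F.
Offset 15: leading byte 0xEE = 11101110 → 3-byte char #6 = EE 8C B1.
Offset 18: leading byte 0xF0 = 11110000 → 4-byte char #7 = F0 90 8D 82.
Offset 22: leading byte 0xF1 = 11110001 → 4-byte char #8 = F1 8E AA 8B.
Offset 26: leading byte 0xEC = 11101100 → 3-byte char #9 = EC 9E B6.
Leading byte 0xEC = 11101100 matches 1110xxxx → 3-byte sequence.
Byte 1: 0xEC = 11101100, payload 1100 (4 bits).
Byte 2: 0x9E = 10011110 (10xxxxxx ✓), payload 011110.
Byte 3: 0xB6 = 10110110 (10xxxxxx ✓), payload 110110.
Concatenate: 1100011110110110 = 0xC7B6 (16 bits → U+C7B6).

U+C7B6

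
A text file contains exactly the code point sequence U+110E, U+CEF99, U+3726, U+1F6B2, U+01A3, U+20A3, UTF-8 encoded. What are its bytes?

U+110E: 3-byte form → E1 84 8E.
U+CEF99: 4-byte form → F3 8E BE 99.
U+3726: 3-byte form → E3 9C A6.
U+1F6B2: 4-byte form → F0 9F 9A B2.
U+01A3: 2-byte form → C6 A3.
U+20A3: 3-byte form → E2 82 A3.
Concatenated (19 bytes): E1 84 8E F3 8E BE 99 E3 9C A6 F0 9F 9A B2 C6 A3 E2 82 A3.

E1 84 8E F3 8E BE 99 E3 9C A6 F0 9F 9A B2 C6 A3 E2 82 A3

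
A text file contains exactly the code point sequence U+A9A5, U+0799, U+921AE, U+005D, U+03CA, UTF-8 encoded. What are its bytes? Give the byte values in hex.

EA A6 A5 DE 99 F2 92 86 AE 5D CF 8A

U+A9A5: 3-byte form → EA A6 A5.
U+0799: 2-byte form → DE 99.
U+921AE: 4-byte form → F2 92 86 AE.
U+005D: 1-byte form → 5D.
U+03CA: 2-byte form → CF 8A.
Concatenated (12 bytes): EA A6 A5 DE 99 F2 92 86 AE 5D CF 8A.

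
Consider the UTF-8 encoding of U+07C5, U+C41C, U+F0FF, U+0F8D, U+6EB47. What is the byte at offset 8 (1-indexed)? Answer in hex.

1-indexed offset 8 is 0-indexed offset 7.
U+07C5 → 2-byte form DF 85 at offsets 0–1.
U+C41C → 3-byte form EC 90 9C at offsets 2–4.
U+F0FF → 3-byte form EF 83 BF at offsets 5–7.
Offset 7 falls in char 3's range; it's byte 3 of EF 83 BF = 0xBF.

0xBF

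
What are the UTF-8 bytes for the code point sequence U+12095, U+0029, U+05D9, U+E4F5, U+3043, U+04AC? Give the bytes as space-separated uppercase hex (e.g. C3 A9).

F0 92 82 95 29 D7 99 EE 93 B5 E3 81 83 D2 AC

U+12095: 4-byte form → F0 92 82 95.
U+0029: 1-byte form → 29.
U+05D9: 2-byte form → D7 99.
U+E4F5: 3-byte form → EE 93 B5.
U+3043: 3-byte form → E3 81 83.
U+04AC: 2-byte form → D2 AC.
Concatenated (15 bytes): F0 92 82 95 29 D7 99 EE 93 B5 E3 81 83 D2 AC.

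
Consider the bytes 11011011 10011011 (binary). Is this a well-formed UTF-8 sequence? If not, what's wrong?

Leading byte 0xDB = 11011011 → 2-byte form.
Continuation bytes 0x9B=10011011 all match 10xxxxxx.
Decoded value 0x6DB is ≥ 0x80 (shortest form) and not a surrogate.

valid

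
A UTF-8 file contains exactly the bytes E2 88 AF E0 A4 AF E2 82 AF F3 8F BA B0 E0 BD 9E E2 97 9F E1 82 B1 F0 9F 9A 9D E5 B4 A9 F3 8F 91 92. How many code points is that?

Byte at offset 0: 0xE2 = 11100010 → 3-byte char (#1). Advance 3.
Byte at offset 3: 0xE0 = 11100000 → 3-byte char (#2). Advance 3.
Byte at offset 6: 0xE2 = 11100010 → 3-byte char (#3). Advance 3.
Byte at offset 9: 0xF3 = 11110011 → 4-byte char (#4). Advance 4.
Byte at offset 13: 0xE0 = 11100000 → 3-byte char (#5). Advance 3.
Byte at offset 16: 0xE2 = 11100010 → 3-byte char (#6). Advance 3.
Byte at offset 19: 0xE1 = 11100001 → 3-byte char (#7). Advance 3.
Byte at offset 22: 0xF0 = 11110000 → 4-byte char (#8). Advance 4.
Byte at offset 26: 0xE5 = 11100101 → 3-byte char (#9). Advance 3.
Byte at offset 29: 0xF3 = 11110011 → 4-byte char (#10). Advance 4.
Reached end at offset 33 after 10 code points.

10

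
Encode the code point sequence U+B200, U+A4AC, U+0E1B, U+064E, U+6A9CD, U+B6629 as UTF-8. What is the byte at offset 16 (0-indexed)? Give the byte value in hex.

0xB6

U+B200 → 3-byte form EB 88 80 at offsets 0–2.
U+A4AC → 3-byte form EA 92 AC at offsets 3–5.
U+0E1B → 3-byte form E0 B8 9B at offsets 6–8.
U+064E → 2-byte form D9 8E at offsets 9–10.
U+6A9CD → 4-byte form F1 AA A7 8D at offsets 11–14.
U+B6629 → 4-byte form F2 B6 98 A9 at offsets 15–18.
Offset 16 falls in char 6's range; it's byte 2 of F2 B6 98 A9 = 0xB6.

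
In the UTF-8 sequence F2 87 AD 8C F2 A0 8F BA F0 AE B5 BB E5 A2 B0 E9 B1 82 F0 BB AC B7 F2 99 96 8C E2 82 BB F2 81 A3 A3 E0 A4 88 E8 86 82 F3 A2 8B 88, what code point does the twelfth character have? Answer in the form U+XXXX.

Offset 0: leading byte 0xF2 = 11110010 → 4-byte char #1 = F2 87 AD 8C.
Offset 4: leading byte 0xF2 = 11110010 → 4-byte char #2 = F2 A0 8F BA.
Offset 8: leading byte 0xF0 = 11110000 → 4-byte char #3 = F0 AE B5 BB.
Offset 12: leading byte 0xE5 = 11100101 → 3-byte char #4 = E5 A2 B0.
Offset 15: leading byte 0xE9 = 11101001 → 3-byte char #5 = E9 B1 82.
Offset 18: leading byte 0xF0 = 11110000 → 4-byte char #6 = F0 BB AC B7.
Offset 22: leading byte 0xF2 = 11110010 → 4-byte char #7 = F2 99 96 8C.
Offset 26: leading byte 0xE2 = 11100010 → 3-byte char #8 = E2 82 BB.
Offset 29: leading byte 0xF2 = 11110010 → 4-byte char #9 = F2 81 A3 A3.
Offset 33: leading byte 0xE0 = 11100000 → 3-byte char #10 = E0 A4 88.
Offset 36: leading byte 0xE8 = 11101000 → 3-byte char #11 = E8 86 82.
Offset 39: leading byte 0xF3 = 11110011 → 4-byte char #12 = F3 A2 8B 88.
Leading byte 0xF3 = 11110011 matches 11110xxx → 4-byte sequence.
Byte 1: 0xF3 = 11110011, payload 011 (3 bits).
Byte 2: 0xA2 = 10100010 (10xxxxxx ✓), payload 100010.
Byte 3: 0x8B = 10001011 (10xxxxxx ✓), payload 001011.
Byte 4: 0x88 = 10001000 (10xxxxxx ✓), payload 001000.
Concatenate: 011100010001011001000 = 0xE22C8 (21 bits → U+E22C8).

U+E22C8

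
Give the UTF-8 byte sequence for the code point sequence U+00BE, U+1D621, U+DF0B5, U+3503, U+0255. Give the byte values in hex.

C2 BE F0 9D 98 A1 F3 9F 82 B5 E3 94 83 C9 95

U+00BE: 2-byte form → C2 BE.
U+1D621: 4-byte form → F0 9D 98 A1.
U+DF0B5: 4-byte form → F3 9F 82 B5.
U+3503: 3-byte form → E3 94 83.
U+0255: 2-byte form → C9 95.
Concatenated (15 bytes): C2 BE F0 9D 98 A1 F3 9F 82 B5 E3 94 83 C9 95.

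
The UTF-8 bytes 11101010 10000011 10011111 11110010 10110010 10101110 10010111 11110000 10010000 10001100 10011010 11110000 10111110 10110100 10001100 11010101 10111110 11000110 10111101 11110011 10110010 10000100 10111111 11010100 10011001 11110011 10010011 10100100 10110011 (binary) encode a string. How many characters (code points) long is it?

Byte at offset 0: 0xEA = 11101010 → 3-byte char (#1). Advance 3.
Byte at offset 3: 0xF2 = 11110010 → 4-byte char (#2). Advance 4.
Byte at offset 7: 0xF0 = 11110000 → 4-byte char (#3). Advance 4.
Byte at offset 11: 0xF0 = 11110000 → 4-byte char (#4). Advance 4.
Byte at offset 15: 0xD5 = 11010101 → 2-byte char (#5). Advance 2.
Byte at offset 17: 0xC6 = 11000110 → 2-byte char (#6). Advance 2.
Byte at offset 19: 0xF3 = 11110011 → 4-byte char (#7). Advance 4.
Byte at offset 23: 0xD4 = 11010100 → 2-byte char (#8). Advance 2.
Byte at offset 25: 0xF3 = 11110011 → 4-byte char (#9). Advance 4.
Reached end at offset 29 after 9 code points.

9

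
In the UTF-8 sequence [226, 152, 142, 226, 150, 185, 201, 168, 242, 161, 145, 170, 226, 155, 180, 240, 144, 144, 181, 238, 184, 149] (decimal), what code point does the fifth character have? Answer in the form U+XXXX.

Offset 0: leading byte 0xE2 = 11100010 → 3-byte char #1 = E2 98 8E.
Offset 3: leading byte 0xE2 = 11100010 → 3-byte char #2 = E2 96 B9.
Offset 6: leading byte 0xC9 = 11001001 → 2-byte char #3 = C9 A8.
Offset 8: leading byte 0xF2 = 11110010 → 4-byte char #4 = F2 A1 91 AA.
Offset 12: leading byte 0xE2 = 11100010 → 3-byte char #5 = E2 9B B4.
Leading byte 0xE2 = 11100010 matches 1110xxxx → 3-byte sequence.
Byte 1: 0xE2 = 11100010, payload 0010 (4 bits).
Byte 2: 0x9B = 10011011 (10xxxxxx ✓), payload 011011.
Byte 3: 0xB4 = 10110100 (10xxxxxx ✓), payload 110100.
Concatenate: 0010011011110100 = 0x26F4 (16 bits → U+26F4).

U+26F4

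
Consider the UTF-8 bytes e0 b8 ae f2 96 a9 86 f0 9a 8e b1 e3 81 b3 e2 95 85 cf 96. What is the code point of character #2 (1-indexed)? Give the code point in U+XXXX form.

Offset 0: leading byte 0xE0 = 11100000 → 3-byte char #1 = E0 B8 AE.
Offset 3: leading byte 0xF2 = 11110010 → 4-byte char #2 = F2 96 A9 86.
Leading byte 0xF2 = 11110010 matches 11110xxx → 4-byte sequence.
Byte 1: 0xF2 = 11110010, payload 010 (3 bits).
Byte 2: 0x96 = 10010110 (10xxxxxx ✓), payload 010110.
Byte 3: 0xA9 = 10101001 (10xxxxxx ✓), payload 101001.
Byte 4: 0x86 = 10000110 (10xxxxxx ✓), payload 000110.
Concatenate: 010010110101001000110 = 0x96A46 (21 bits → U+96A46).

U+96A46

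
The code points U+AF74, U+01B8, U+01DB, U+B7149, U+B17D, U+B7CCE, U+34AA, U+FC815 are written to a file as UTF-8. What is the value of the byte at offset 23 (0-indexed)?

0xA0

U+AF74 → 3-byte form EA BD B4 at offsets 0–2.
U+01B8 → 2-byte form C6 B8 at offsets 3–4.
U+01DB → 2-byte form C7 9B at offsets 5–6.
U+B7149 → 4-byte form F2 B7 85 89 at offsets 7–10.
U+B17D → 3-byte form EB 85 BD at offsets 11–13.
U+B7CCE → 4-byte form F2 B7 B3 8E at offsets 14–17.
U+34AA → 3-byte form E3 92 AA at offsets 18–20.
U+FC815 → 4-byte form F3 BC A0 95 at offsets 21–24.
Offset 23 falls in char 8's range; it's byte 3 of F3 BC A0 95 = 0xA0.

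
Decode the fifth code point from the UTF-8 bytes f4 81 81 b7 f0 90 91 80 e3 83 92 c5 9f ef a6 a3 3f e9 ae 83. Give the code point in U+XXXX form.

Offset 0: leading byte 0xF4 = 11110100 → 4-byte char #1 = F4 81 81 B7.
Offset 4: leading byte 0xF0 = 11110000 → 4-byte char #2 = F0 90 91 80.
Offset 8: leading byte 0xE3 = 11100011 → 3-byte char #3 = E3 83 92.
Offset 11: leading byte 0xC5 = 11000101 → 2-byte char #4 = C5 9F.
Offset 13: leading byte 0xEF = 11101111 → 3-byte char #5 = EF A6 A3.
Leading byte 0xEF = 11101111 matches 1110xxxx → 3-byte sequence.
Byte 1: 0xEF = 11101111, payload 1111 (4 bits).
Byte 2: 0xA6 = 10100110 (10xxxxxx ✓), payload 100110.
Byte 3: 0xA3 = 10100011 (10xxxxxx ✓), payload 100011.
Concatenate: 1111100110100011 = 0xF9A3 (16 bits → U+F9A3).

U+F9A3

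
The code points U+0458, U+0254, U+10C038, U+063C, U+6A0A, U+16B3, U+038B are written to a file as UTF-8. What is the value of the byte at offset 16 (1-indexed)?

0xB3

1-indexed offset 16 is 0-indexed offset 15.
U+0458 → 2-byte form D1 98 at offsets 0–1.
U+0254 → 2-byte form C9 94 at offsets 2–3.
U+10C038 → 4-byte form F4 8C 80 B8 at offsets 4–7.
U+063C → 2-byte form D8 BC at offsets 8–9.
U+6A0A → 3-byte form E6 A8 8A at offsets 10–12.
U+16B3 → 3-byte form E1 9A B3 at offsets 13–15.
Offset 15 falls in char 6's range; it's byte 3 of E1 9A B3 = 0xB3.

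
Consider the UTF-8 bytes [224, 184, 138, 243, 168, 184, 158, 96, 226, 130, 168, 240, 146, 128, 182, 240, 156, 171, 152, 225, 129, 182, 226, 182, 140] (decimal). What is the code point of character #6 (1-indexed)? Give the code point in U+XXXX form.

U+1CAD8

Offset 0: leading byte 0xE0 = 11100000 → 3-byte char #1 = E0 B8 8A.
Offset 3: leading byte 0xF3 = 11110011 → 4-byte char #2 = F3 A8 B8 9E.
Offset 7: leading byte 0x60 = 01100000 → 1-byte char #3 = 60.
Offset 8: leading byte 0xE2 = 11100010 → 3-byte char #4 = E2 82 A8.
Offset 11: leading byte 0xF0 = 11110000 → 4-byte char #5 = F0 92 80 B6.
Offset 15: leading byte 0xF0 = 11110000 → 4-byte char #6 = F0 9C AB 98.
Leading byte 0xF0 = 11110000 matches 11110xxx → 4-byte sequence.
Byte 1: 0xF0 = 11110000, payload 000 (3 bits).
Byte 2: 0x9C = 10011100 (10xxxxxx ✓), payload 011100.
Byte 3: 0xAB = 10101011 (10xxxxxx ✓), payload 101011.
Byte 4: 0x98 = 10011000 (10xxxxxx ✓), payload 011000.
Concatenate: 000011100101011011000 = 0x1CAD8 (21 bits → U+1CAD8).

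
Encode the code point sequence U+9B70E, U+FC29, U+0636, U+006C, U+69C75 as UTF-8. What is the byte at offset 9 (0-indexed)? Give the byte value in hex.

U+9B70E → 4-byte form F2 9B 9C 8E at offsets 0–3.
U+FC29 → 3-byte form EF B0 A9 at offsets 4–6.
U+0636 → 2-byte form D8 B6 at offsets 7–8.
U+006C → 1-byte form 6C at offsets 9–9.
Offset 9 falls in char 4's range; it's byte 1 of 6C = 0x6C.

0x6C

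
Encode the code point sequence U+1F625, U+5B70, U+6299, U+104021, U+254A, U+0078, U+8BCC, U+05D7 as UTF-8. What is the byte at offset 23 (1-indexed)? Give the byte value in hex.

1-indexed offset 23 is 0-indexed offset 22.
U+1F625 → 4-byte form F0 9F 98 A5 at offsets 0–3.
U+5B70 → 3-byte form E5 AD B0 at offsets 4–6.
U+6299 → 3-byte form E6 8A 99 at offsets 7–9.
U+104021 → 4-byte form F4 84 80 A1 at offsets 10–13.
U+254A → 3-byte form E2 95 8A at offsets 14–16.
U+0078 → 1-byte form 78 at offsets 17–17.
U+8BCC → 3-byte form E8 AF 8C at offsets 18–20.
U+05D7 → 2-byte form D7 97 at offsets 21–22.
Offset 22 falls in char 8's range; it's byte 2 of D7 97 = 0x97.

0x97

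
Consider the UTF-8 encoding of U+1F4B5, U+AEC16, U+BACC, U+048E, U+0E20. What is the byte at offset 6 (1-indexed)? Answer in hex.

0xAE

1-indexed offset 6 is 0-indexed offset 5.
U+1F4B5 → 4-byte form F0 9F 92 B5 at offsets 0–3.
U+AEC16 → 4-byte form F2 AE B0 96 at offsets 4–7.
Offset 5 falls in char 2's range; it's byte 2 of F2 AE B0 96 = 0xAE.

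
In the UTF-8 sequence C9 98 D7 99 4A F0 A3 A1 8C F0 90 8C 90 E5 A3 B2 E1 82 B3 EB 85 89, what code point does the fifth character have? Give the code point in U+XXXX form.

Offset 0: leading byte 0xC9 = 11001001 → 2-byte char #1 = C9 98.
Offset 2: leading byte 0xD7 = 11010111 → 2-byte char #2 = D7 99.
Offset 4: leading byte 0x4A = 01001010 → 1-byte char #3 = 4A.
Offset 5: leading byte 0xF0 = 11110000 → 4-byte char #4 = F0 A3 A1 8C.
Offset 9: leading byte 0xF0 = 11110000 → 4-byte char #5 = F0 90 8C 90.
Leading byte 0xF0 = 11110000 matches 11110xxx → 4-byte sequence.
Byte 1: 0xF0 = 11110000, payload 000 (3 bits).
Byte 2: 0x90 = 10010000 (10xxxxxx ✓), payload 010000.
Byte 3: 0x8C = 10001100 (10xxxxxx ✓), payload 001100.
Byte 4: 0x90 = 10010000 (10xxxxxx ✓), payload 010000.
Concatenate: 000010000001100010000 = 0x10310 (21 bits → U+10310).

U+10310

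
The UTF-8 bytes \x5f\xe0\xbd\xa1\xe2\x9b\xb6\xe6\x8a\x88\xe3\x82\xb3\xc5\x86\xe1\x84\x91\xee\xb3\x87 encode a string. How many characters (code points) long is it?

Byte at offset 0: 0x5F = 01011111 → 1-byte char (#1). Advance 1.
Byte at offset 1: 0xE0 = 11100000 → 3-byte char (#2). Advance 3.
Byte at offset 4: 0xE2 = 11100010 → 3-byte char (#3). Advance 3.
Byte at offset 7: 0xE6 = 11100110 → 3-byte char (#4). Advance 3.
Byte at offset 10: 0xE3 = 11100011 → 3-byte char (#5). Advance 3.
Byte at offset 13: 0xC5 = 11000101 → 2-byte char (#6). Advance 2.
Byte at offset 15: 0xE1 = 11100001 → 3-byte char (#7). Advance 3.
Byte at offset 18: 0xEE = 11101110 → 3-byte char (#8). Advance 3.
Reached end at offset 21 after 8 code points.

8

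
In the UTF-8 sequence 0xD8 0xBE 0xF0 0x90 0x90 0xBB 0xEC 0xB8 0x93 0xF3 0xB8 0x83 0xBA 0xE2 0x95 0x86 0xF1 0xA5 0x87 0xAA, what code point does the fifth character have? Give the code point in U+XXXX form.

U+2546

Offset 0: leading byte 0xD8 = 11011000 → 2-byte char #1 = D8 BE.
Offset 2: leading byte 0xF0 = 11110000 → 4-byte char #2 = F0 90 90 BB.
Offset 6: leading byte 0xEC = 11101100 → 3-byte char #3 = EC B8 93.
Offset 9: leading byte 0xF3 = 11110011 → 4-byte char #4 = F3 B8 83 BA.
Offset 13: leading byte 0xE2 = 11100010 → 3-byte char #5 = E2 95 86.
Leading byte 0xE2 = 11100010 matches 1110xxxx → 3-byte sequence.
Byte 1: 0xE2 = 11100010, payload 0010 (4 bits).
Byte 2: 0x95 = 10010101 (10xxxxxx ✓), payload 010101.
Byte 3: 0x86 = 10000110 (10xxxxxx ✓), payload 000110.
Concatenate: 0010010101000110 = 0x2546 (16 bits → U+2546).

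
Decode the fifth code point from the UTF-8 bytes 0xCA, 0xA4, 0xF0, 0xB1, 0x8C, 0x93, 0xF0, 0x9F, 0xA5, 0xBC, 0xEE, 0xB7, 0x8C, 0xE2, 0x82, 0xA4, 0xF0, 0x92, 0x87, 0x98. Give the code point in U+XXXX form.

U+20A4

Offset 0: leading byte 0xCA = 11001010 → 2-byte char #1 = CA A4.
Offset 2: leading byte 0xF0 = 11110000 → 4-byte char #2 = F0 B1 8C 93.
Offset 6: leading byte 0xF0 = 11110000 → 4-byte char #3 = F0 9F A5 BC.
Offset 10: leading byte 0xEE = 11101110 → 3-byte char #4 = EE B7 8C.
Offset 13: leading byte 0xE2 = 11100010 → 3-byte char #5 = E2 82 A4.
Leading byte 0xE2 = 11100010 matches 1110xxxx → 3-byte sequence.
Byte 1: 0xE2 = 11100010, payload 0010 (4 bits).
Byte 2: 0x82 = 10000010 (10xxxxxx ✓), payload 000010.
Byte 3: 0xA4 = 10100100 (10xxxxxx ✓), payload 100100.
Concatenate: 0010000010100100 = 0x20A4 (16 bits → U+20A4).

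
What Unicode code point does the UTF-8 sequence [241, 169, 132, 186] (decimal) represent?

U+6913A

Leading byte 0xF1 = 11110001 matches 11110xxx → 4-byte sequence.
Byte 1: 0xF1 = 11110001, payload 001 (3 bits).
Byte 2: 0xA9 = 10101001 (10xxxxxx ✓), payload 101001.
Byte 3: 0x84 = 10000100 (10xxxxxx ✓), payload 000100.
Byte 4: 0xBA = 10111010 (10xxxxxx ✓), payload 111010.
Concatenate: 001101001000100111010 = 0x6913A (21 bits → U+6913A).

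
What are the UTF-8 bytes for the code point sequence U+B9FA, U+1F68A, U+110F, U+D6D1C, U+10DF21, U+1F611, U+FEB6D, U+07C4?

EB A7 BA F0 9F 9A 8A E1 84 8F F3 96 B4 9C F4 8D BC A1 F0 9F 98 91 F3 BE AD AD DF 84

U+B9FA: 3-byte form → EB A7 BA.
U+1F68A: 4-byte form → F0 9F 9A 8A.
U+110F: 3-byte form → E1 84 8F.
U+D6D1C: 4-byte form → F3 96 B4 9C.
U+10DF21: 4-byte form → F4 8D BC A1.
U+1F611: 4-byte form → F0 9F 98 91.
U+FEB6D: 4-byte form → F3 BE AD AD.
U+07C4: 2-byte form → DF 84.
Concatenated (28 bytes): EB A7 BA F0 9F 9A 8A E1 84 8F F3 96 B4 9C F4 8D BC A1 F0 9F 98 91 F3 BE AD AD DF 84.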